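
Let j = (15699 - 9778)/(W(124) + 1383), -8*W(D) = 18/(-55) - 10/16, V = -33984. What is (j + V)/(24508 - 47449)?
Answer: 165432946816/111690070839 ≈ 1.4812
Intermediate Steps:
W(D) = 419/3520 (W(D) = -(18/(-55) - 10/16)/8 = -(18*(-1/55) - 10*1/16)/8 = -(-18/55 - 5/8)/8 = -⅛*(-419/440) = 419/3520)
j = 20841920/4868579 (j = (15699 - 9778)/(419/3520 + 1383) = 5921/(4868579/3520) = 5921*(3520/4868579) = 20841920/4868579 ≈ 4.2809)
(j + V)/(24508 - 47449) = (20841920/4868579 - 33984)/(24508 - 47449) = -165432946816/4868579/(-22941) = -165432946816/4868579*(-1/22941) = 165432946816/111690070839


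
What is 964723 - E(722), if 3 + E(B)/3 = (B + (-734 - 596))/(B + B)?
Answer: 18329932/19 ≈ 9.6473e+5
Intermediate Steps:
E(B) = -9 + 3*(-1330 + B)/(2*B) (E(B) = -9 + 3*((B + (-734 - 596))/(B + B)) = -9 + 3*((B - 1330)/((2*B))) = -9 + 3*((-1330 + B)*(1/(2*B))) = -9 + 3*((-1330 + B)/(2*B)) = -9 + 3*(-1330 + B)/(2*B))
964723 - E(722) = 964723 - (-15/2 - 1995/722) = 964723 - (-15/2 - 1995*1/722) = 964723 - (-15/2 - 105/38) = 964723 - 1*(-195/19) = 964723 + 195/19 = 18329932/19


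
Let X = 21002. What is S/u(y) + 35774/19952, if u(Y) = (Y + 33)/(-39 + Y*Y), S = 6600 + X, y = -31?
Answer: 126939849359/9976 ≈ 1.2725e+7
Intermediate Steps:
S = 27602 (S = 6600 + 21002 = 27602)
u(Y) = (33 + Y)/(-39 + Y²)
S/u(y) + 35774/19952 = 27602/(((33 - 31)/(-39 + (-31)²))) + 35774/19952 = 27602/((2/(-39 + 961))) + 35774*(1/19952) = 27602/((2/922)) + 17887/9976 = 27602/(((1/922)*2)) + 17887/9976 = 27602/(1/461) + 17887/9976 = 27602*461 + 17887/9976 = 12724522 + 17887/9976 = 126939849359/9976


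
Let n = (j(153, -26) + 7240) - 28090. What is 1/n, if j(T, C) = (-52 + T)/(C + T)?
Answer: -127/2647849 ≈ -4.7963e-5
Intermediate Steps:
j(T, C) = (-52 + T)/(C + T)
n = -2647849/127 (n = ((-52 + 153)/(-26 + 153) + 7240) - 28090 = (101/127 + 7240) - 28090 = 919581/127 - 28090 = -2647849/127 ≈ -20849.)
1/n = 1/(-2647849/127) = -127/2647849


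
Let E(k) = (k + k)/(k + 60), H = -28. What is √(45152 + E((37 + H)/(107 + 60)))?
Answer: √504602923706/3343 ≈ 212.49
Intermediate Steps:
E(k) = 2*k/(60 + k) (E(k) = (2*k)/(60 + k) = 2*k/(60 + k))
√(45152 + E((37 + H)/(107 + 60))) = √(45152 + 2*((37 - 28)/(107 + 60))/(60 + (37 - 28)/(107 + 60))) = √(45152 + 2*(9/167)/(60 + 9/167)) = √(45152 + 2*(9/167)/(10029/167)) = √(45152 + 2*(9/167)*(167/10029)) = √(45152 + 6/3343) = √(150943142/3343) = √504602923706/3343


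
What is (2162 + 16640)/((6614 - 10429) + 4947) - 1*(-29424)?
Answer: 16663385/566 ≈ 29441.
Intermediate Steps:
(2162 + 16640)/((6614 - 10429) + 4947) - 1*(-29424) = 18802/(-3815 + 4947) + 29424 = 18802/1132 + 29424 = 18802*(1/1132) + 29424 = 9401/566 + 29424 = 16663385/566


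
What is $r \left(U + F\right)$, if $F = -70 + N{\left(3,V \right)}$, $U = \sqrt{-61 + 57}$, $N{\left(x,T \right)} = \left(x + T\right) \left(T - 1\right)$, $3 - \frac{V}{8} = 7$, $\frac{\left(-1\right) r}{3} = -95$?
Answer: $252795 + 570 i \approx 2.528 \cdot 10^{5} + 570.0 i$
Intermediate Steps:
$r = 285$ ($r = \left(-3\right) \left(-95\right) = 285$)
$V = -32$ ($V = 24 - 56 = -32$)
$N{\left(x,T \right)} = \left(-1 + T\right) \left(T + x\right)$ ($N{\left(x,T \right)} = \left(T + x\right) \left(-1 + T\right) = \left(-1 + T\right) \left(T + x\right)$)
$U = 2 i$ ($U = \sqrt{-4} = 2 i \approx 2.0 i$)
$F = 887$ ($F = -70 - \left(67 - 1024\right) = -70 + \left(1024 + 32 - 3 - 96\right) = -70 + 957 = 887$)
$r \left(U + F\right) = 285 \left(2 i + 887\right) = 285 \left(887 + 2 i\right) = 252795 + 570 i$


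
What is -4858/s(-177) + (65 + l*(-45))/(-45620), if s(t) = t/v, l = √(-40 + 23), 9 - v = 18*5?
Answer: -1196759351/538316 + 9*I*√17/9124 ≈ -2223.2 + 0.0040671*I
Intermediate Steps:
v = -81 (v = 9 - 18*5 = 9 - 1*90 = 9 - 90 = -81)
l = I*√17 (l = √(-17) = I*√17 ≈ 4.1231*I)
s(t) = -t/81 (s(t) = t/(-81) = t*(-1/81) = -t/81)
-4858/s(-177) + (65 + l*(-45))/(-45620) = -4858/((-1/81*(-177))) + (65 + (I*√17)*(-45))/(-45620) = -4858/59/27 + (65 - 45*I*√17)*(-1/45620) = -4858*27/59 + (-13/9124 + 9*I*√17/9124) = -131166/59 + (-13/9124 + 9*I*√17/9124) = -1196759351/538316 + 9*I*√17/9124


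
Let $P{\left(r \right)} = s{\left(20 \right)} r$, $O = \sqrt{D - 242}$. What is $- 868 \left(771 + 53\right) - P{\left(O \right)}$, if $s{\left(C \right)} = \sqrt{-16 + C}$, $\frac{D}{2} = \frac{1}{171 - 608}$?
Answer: $-715232 - \frac{4 i \sqrt{11553843}}{437} \approx -7.1523 \cdot 10^{5} - 31.113 i$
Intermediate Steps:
$D = - \frac{2}{437}$ ($D = \frac{2}{171 - 608} = \frac{2}{-437} = 2 \left(- \frac{1}{437}\right) = - \frac{2}{437} \approx -0.0045767$)
$O = \frac{2 i \sqrt{11553843}}{437}$ ($O = \sqrt{- \frac{2}{437} - 242} = \sqrt{- \frac{105756}{437}} = \frac{2 i \sqrt{11553843}}{437} \approx 15.557 i$)
$P{\left(r \right)} = 2 r$ ($P{\left(r \right)} = \sqrt{-16 + 20} r = \sqrt{4} r = 2 r$)
$- 868 \left(771 + 53\right) - P{\left(O \right)} = - 868 \left(771 + 53\right) - 2 \frac{2 i \sqrt{11553843}}{437} = \left(-868\right) 824 - \frac{4 i \sqrt{11553843}}{437} = -715232 - \frac{4 i \sqrt{11553843}}{437}$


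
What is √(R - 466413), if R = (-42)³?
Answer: I*√540501 ≈ 735.19*I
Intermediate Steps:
R = -74088
√(R - 466413) = √(-74088 - 466413) = √(-540501) = I*√540501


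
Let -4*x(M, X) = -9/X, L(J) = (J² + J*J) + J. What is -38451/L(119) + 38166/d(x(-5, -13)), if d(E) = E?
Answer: -2687869751/12189 ≈ -2.2052e+5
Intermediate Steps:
L(J) = J + 2*J² (L(J) = (J² + J²) + J = 2*J² + J = J + 2*J²)
x(M, X) = 9/(4*X) (x(M, X) = -(-9)/(4*X) = 9/(4*X))
-38451/L(119) + 38166/d(x(-5, -13)) = -38451*1/(119*(1 + 2*119)) + 38166/(((9/4)/(-13))) = -38451*1/(119*(1 + 238)) + 38166/(((9/4)*(-1/13))) = -38451/(119*239) + 38166/(-9/52) = -38451/28441 + 38166*(-52/9) = -38451*1/28441 - 661544/3 = -5493/4063 - 661544/3 = -2687869751/12189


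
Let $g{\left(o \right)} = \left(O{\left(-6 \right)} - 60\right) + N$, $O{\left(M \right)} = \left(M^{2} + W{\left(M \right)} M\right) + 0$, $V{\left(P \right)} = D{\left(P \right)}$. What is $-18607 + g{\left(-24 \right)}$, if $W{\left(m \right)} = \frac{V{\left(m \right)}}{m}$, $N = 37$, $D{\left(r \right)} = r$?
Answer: $-18600$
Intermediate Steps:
$V{\left(P \right)} = P$
$W{\left(m \right)} = 1$ ($W{\left(m \right)} = \frac{m}{m} = 1$)
$O{\left(M \right)} = M + M^{2}$ ($O{\left(M \right)} = \left(M^{2} + 1 M\right) + 0 = \left(M^{2} + M\right) + 0 = \left(M + M^{2}\right) + 0 = M + M^{2}$)
$g{\left(o \right)} = 7$ ($g{\left(o \right)} = \left(- 6 \left(1 - 6\right) - 60\right) + 37 = \left(\left(-6\right) \left(-5\right) - 60\right) + 37 = \left(30 - 60\right) + 37 = -30 + 37 = 7$)
$-18607 + g{\left(-24 \right)} = -18607 + 7 = -18600$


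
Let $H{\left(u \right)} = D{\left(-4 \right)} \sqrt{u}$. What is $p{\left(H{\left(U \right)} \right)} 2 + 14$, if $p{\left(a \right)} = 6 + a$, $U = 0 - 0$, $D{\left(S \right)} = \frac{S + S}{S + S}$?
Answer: $26$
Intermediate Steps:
$D{\left(S \right)} = 1$ ($D{\left(S \right)} = \frac{2 S}{2 S} = 2 S \frac{1}{2 S} = 1$)
$U = 0$ ($U = 0 + 0 = 0$)
$H{\left(u \right)} = \sqrt{u}$ ($H{\left(u \right)} = 1 \sqrt{u} = \sqrt{u}$)
$p{\left(H{\left(U \right)} \right)} 2 + 14 = \left(6 + \sqrt{0}\right) 2 + 14 = \left(6 + 0\right) 2 + 14 = 6 \cdot 2 + 14 = 12 + 14 = 26$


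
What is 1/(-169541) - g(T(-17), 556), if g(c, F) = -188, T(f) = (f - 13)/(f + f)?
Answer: 31873707/169541 ≈ 188.00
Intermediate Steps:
T(f) = (-13 + f)/(2*f) (T(f) = (-13 + f)/((2*f)) = (-13 + f)*(1/(2*f)) = (-13 + f)/(2*f))
1/(-169541) - g(T(-17), 556) = 1/(-169541) - 1*(-188) = -1/169541 + 188 = 31873707/169541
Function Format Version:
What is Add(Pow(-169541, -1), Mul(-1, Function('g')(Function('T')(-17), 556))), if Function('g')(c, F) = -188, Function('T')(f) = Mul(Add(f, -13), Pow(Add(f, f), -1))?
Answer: Rational(31873707, 169541) ≈ 188.00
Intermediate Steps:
Function('T')(f) = Mul(Rational(1, 2), Pow(f, -1), Add(-13, f)) (Function('T')(f) = Mul(Add(-13, f), Pow(Mul(2, f), -1)) = Mul(Add(-13, f), Mul(Rational(1, 2), Pow(f, -1))) = Mul(Rational(1, 2), Pow(f, -1), Add(-13, f)))
Add(Pow(-169541, -1), Mul(-1, Function('g')(Function('T')(-17), 556))) = Add(Pow(-169541, -1), Mul(-1, -188)) = Add(Rational(-1, 169541), 188) = Rational(31873707, 169541)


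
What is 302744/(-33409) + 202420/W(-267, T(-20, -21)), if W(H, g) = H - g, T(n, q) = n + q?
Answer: -3415534962/3775217 ≈ -904.73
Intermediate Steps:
302744/(-33409) + 202420/W(-267, T(-20, -21)) = 302744/(-33409) + 202420/(-267 - (-20 - 21)) = 302744*(-1/33409) + 202420/(-267 - 1*(-41)) = -302744/33409 + 202420/(-267 + 41) = -302744/33409 + 202420/(-226) = -302744/33409 + 202420*(-1/226) = -302744/33409 - 101210/113 = -3415534962/3775217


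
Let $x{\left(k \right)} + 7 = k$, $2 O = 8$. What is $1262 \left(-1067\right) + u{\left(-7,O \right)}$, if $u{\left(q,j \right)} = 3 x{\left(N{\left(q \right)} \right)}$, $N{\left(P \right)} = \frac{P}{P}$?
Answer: $-1346572$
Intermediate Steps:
$N{\left(P \right)} = 1$
$O = 4$ ($O = \frac{1}{2} \cdot 8 = 4$)
$x{\left(k \right)} = -7 + k$
$u{\left(q,j \right)} = -18$ ($u{\left(q,j \right)} = 3 \left(-7 + 1\right) = 3 \left(-6\right) = -18$)
$1262 \left(-1067\right) + u{\left(-7,O \right)} = 1262 \left(-1067\right) - 18 = -1346554 - 18 = -1346572$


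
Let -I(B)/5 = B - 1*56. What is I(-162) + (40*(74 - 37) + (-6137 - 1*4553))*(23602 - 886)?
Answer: -209213270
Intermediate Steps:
I(B) = 280 - 5*B (I(B) = -5*(B - 1*56) = -5*(B - 56) = -5*(-56 + B) = 280 - 5*B)
I(-162) + (40*(74 - 37) + (-6137 - 1*4553))*(23602 - 886) = (280 - 5*(-162)) + (40*(74 - 37) + (-6137 - 1*4553))*(23602 - 886) = (280 + 810) + (40*37 + (-6137 - 4553))*22716 = 1090 + (1480 - 10690)*22716 = 1090 - 9210*22716 = 1090 - 209214360 = -209213270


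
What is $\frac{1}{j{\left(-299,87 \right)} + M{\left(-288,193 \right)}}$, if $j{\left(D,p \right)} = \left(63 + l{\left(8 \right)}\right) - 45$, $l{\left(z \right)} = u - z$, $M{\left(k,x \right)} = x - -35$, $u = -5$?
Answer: $\frac{1}{233} \approx 0.0042918$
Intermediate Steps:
$M{\left(k,x \right)} = 35 + x$ ($M{\left(k,x \right)} = x + 35 = 35 + x$)
$l{\left(z \right)} = -5 - z$
$j{\left(D,p \right)} = 5$ ($j{\left(D,p \right)} = \left(63 - 13\right) - 45 = 50 - 45 = 5$)
$\frac{1}{j{\left(-299,87 \right)} + M{\left(-288,193 \right)}} = \frac{1}{5 + \left(35 + 193\right)} = \frac{1}{5 + 228} = \frac{1}{233}$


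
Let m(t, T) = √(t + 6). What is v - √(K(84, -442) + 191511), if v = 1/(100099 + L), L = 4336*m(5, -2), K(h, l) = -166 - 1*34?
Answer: 100099/9812999945 - √191311 - 4336*√11/9812999945 ≈ -437.39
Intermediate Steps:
K(h, l) = -200 (K(h, l) = -166 - 34 = -200)
m(t, T) = √(6 + t)
L = 4336*√11 (L = 4336*√(6 + 5) = 4336*√11 ≈ 14381.)
v = 1/(100099 + 4336*√11) ≈ 8.7352e-6
v - √(K(84, -442) + 191511) = (100099/9812999945 - 4336*√11/9812999945) - √(-200 + 191511) = (100099/9812999945 - 4336*√11/9812999945) - √191311 = 100099/9812999945 - √191311 - 4336*√11/9812999945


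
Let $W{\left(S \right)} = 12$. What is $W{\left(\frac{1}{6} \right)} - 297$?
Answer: $-285$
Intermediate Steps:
$W{\left(\frac{1}{6} \right)} - 297 = 12 - 297 = -285$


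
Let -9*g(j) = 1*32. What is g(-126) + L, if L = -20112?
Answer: -181040/9 ≈ -20116.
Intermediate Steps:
g(j) = -32/9
g(-126) + L = -32/9 - 20112 = -181040/9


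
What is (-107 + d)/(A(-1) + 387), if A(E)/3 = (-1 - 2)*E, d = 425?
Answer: 53/66 ≈ 0.80303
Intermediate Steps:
A(E) = -9*E (A(E) = 3*((-1 - 2)*E) = 3*(-3*E) = -9*E)
(-107 + d)/(A(-1) + 387) = (-107 + 425)/(-9*(-1) + 387) = 318/(9 + 387) = 318/396 = 318*(1/396) = 53/66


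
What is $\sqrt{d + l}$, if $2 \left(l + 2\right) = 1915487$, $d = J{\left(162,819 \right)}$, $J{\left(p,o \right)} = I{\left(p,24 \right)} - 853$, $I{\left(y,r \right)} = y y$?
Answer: $\frac{\sqrt{3932530}}{2} \approx 991.53$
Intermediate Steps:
$I{\left(y,r \right)} = y^{2}$
$J{\left(p,o \right)} = -853 + p^{2}$ ($J{\left(p,o \right)} = p^{2} - 853 = -853 + p^{2}$)
$d = 25391$ ($d = -853 + 162^{2} = -853 + 26244 = 25391$)
$l = \frac{1915483}{2}$ ($l = -2 + \frac{1}{2} \cdot 1915487 = -2 + \frac{1915487}{2} = \frac{1915483}{2} \approx 9.5774 \cdot 10^{5}$)
$\sqrt{d + l} = \sqrt{25391 + \frac{1915483}{2}} = \sqrt{\frac{1966265}{2}} = \frac{\sqrt{3932530}}{2}$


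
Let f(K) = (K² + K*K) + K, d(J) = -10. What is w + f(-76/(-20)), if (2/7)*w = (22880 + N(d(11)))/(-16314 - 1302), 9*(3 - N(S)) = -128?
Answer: 222997771/7927200 ≈ 28.131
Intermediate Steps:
N(S) = 155/9 (N(S) = 3 - ⅑*(-128) = 3 + 128/9 = 155/9)
f(K) = K + 2*K² (f(K) = (K² + K²) + K = 2*K² + K = K + 2*K²)
w = -1442525/317088 (w = 7*((22880 + 155/9)/(-16314 - 1302))/2 = 7*((206075/9)/(-17616))/2 = 7*((206075/9)*(-1/17616))/2 = (7/2)*(-206075/158544) = -1442525/317088 ≈ -4.5493)
w + f(-76/(-20)) = -1442525/317088 + (-76/(-20))*(1 + 2*(-76/(-20))) = -1442525/317088 + (-76*(-1/20))*(1 + 2*(-76*(-1/20))) = -1442525/317088 + 19*(1 + 2*(19/5))/5 = -1442525/317088 + 19*(1 + 38/5)/5 = -1442525/317088 + (19/5)*(43/5) = -1442525/317088 + 817/25 = 222997771/7927200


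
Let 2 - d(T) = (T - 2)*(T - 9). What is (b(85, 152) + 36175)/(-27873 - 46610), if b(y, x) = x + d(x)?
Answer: -14879/74483 ≈ -0.19976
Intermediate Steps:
d(T) = 2 - (-9 + T)*(-2 + T) (d(T) = 2 - (T - 2)*(T - 9) = 2 - (-2 + T)*(-9 + T) = 2 - (-9 + T)*(-2 + T))
b(y, x) = -16 - x**2 + 12*x (b(y, x) = x + (-16 - x**2 + 11*x) = -16 - x**2 + 12*x)
(b(85, 152) + 36175)/(-27873 - 46610) = ((-16 - 1*152**2 + 12*152) + 36175)/(-27873 - 46610) = ((-16 - 1*23104 + 1824) + 36175)/(-74483) = ((-16 - 23104 + 1824) + 36175)*(-1/74483) = (-21296 + 36175)*(-1/74483) = 14879*(-1/74483) = -14879/74483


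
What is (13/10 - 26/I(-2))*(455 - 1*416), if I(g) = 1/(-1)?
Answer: 10647/10 ≈ 1064.7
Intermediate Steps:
I(g) = -1
(13/10 - 26/I(-2))*(455 - 1*416) = (13/10 - 26/(-1))*(455 - 1*416) = (13*(1/10) - 26*(-1))*(455 - 416) = (13/10 + 26)*39 = (273/10)*39 = 10647/10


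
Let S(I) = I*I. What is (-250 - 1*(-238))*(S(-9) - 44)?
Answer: -444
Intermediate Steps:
S(I) = I²
(-250 - 1*(-238))*(S(-9) - 44) = (-250 - 1*(-238))*((-9)² - 44) = (-250 + 238)*(81 - 44) = -12*37 = -444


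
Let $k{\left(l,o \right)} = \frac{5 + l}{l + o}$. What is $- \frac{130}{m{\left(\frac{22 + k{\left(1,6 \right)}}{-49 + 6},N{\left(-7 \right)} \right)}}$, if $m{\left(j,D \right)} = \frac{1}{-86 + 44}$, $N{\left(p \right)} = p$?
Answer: $5460$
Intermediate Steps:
$k{\left(l,o \right)} = \frac{5 + l}{l + o}$
$m{\left(j,D \right)} = - \frac{1}{42}$ ($m{\left(j,D \right)} = \frac{1}{-42} = - \frac{1}{42}$)
$- \frac{130}{m{\left(\frac{22 + k{\left(1,6 \right)}}{-49 + 6},N{\left(-7 \right)} \right)}} = - \frac{130}{- \frac{1}{42}} = \left(-130\right) \left(-42\right) = 5460$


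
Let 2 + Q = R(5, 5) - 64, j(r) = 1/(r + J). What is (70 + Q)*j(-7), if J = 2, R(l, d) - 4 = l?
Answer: -13/5 ≈ -2.6000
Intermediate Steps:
R(l, d) = 4 + l
j(r) = 1/(2 + r) (j(r) = 1/(r + 2) = 1/(2 + r))
Q = -57 (Q = -2 + ((4 + 5) - 64) = -2 + (9 - 64) = -2 - 55 = -57)
(70 + Q)*j(-7) = (70 - 57)/(2 - 7) = 13/(-5) = 13*(-1/5) = -13/5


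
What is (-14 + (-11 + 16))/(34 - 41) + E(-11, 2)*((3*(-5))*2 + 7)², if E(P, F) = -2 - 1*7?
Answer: -33318/7 ≈ -4759.7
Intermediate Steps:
E(P, F) = -9 (E(P, F) = -2 - 7 = -9)
(-14 + (-11 + 16))/(34 - 41) + E(-11, 2)*((3*(-5))*2 + 7)² = (-14 + (-11 + 16))/(34 - 41) - 9*((3*(-5))*2 + 7)² = (-14 + 5)/(-7) - 9*(-15*2 + 7)² = -9*(-⅐) - 9*(-30 + 7)² = 9/7 - 9*(-23)² = 9/7 - 9*529 = 9/7 - 4761 = -33318/7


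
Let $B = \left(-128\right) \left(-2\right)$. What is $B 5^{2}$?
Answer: $6400$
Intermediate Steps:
$B = 256$
$B 5^{2} = 256 \cdot 5^{2} = 256 \cdot 25 = 6400$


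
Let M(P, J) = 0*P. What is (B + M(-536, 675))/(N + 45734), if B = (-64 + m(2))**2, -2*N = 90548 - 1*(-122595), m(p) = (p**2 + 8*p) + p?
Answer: -3528/121675 ≈ -0.028995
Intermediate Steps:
m(p) = p**2 + 9*p
N = -213143/2 (N = -(90548 - 1*(-122595))/2 = -(90548 + 122595)/2 = -1/2*213143 = -213143/2 ≈ -1.0657e+5)
M(P, J) = 0
B = 1764 (B = (-64 + 2*(9 + 2))**2 = (-64 + 2*11)**2 = (-64 + 22)**2 = (-42)**2 = 1764)
(B + M(-536, 675))/(N + 45734) = (1764 + 0)/(-213143/2 + 45734) = 1764/(-121675/2) = 1764*(-2/121675) = -3528/121675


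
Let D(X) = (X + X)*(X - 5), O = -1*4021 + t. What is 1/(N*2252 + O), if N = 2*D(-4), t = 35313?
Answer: 1/355580 ≈ 2.8123e-6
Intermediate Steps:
O = 31292 (O = -1*4021 + 35313 = -4021 + 35313 = 31292)
D(X) = 2*X*(-5 + X) (D(X) = (2*X)*(-5 + X) = 2*X*(-5 + X))
N = 144 (N = 2*(2*(-4)*(-5 - 4)) = 2*(2*(-4)*(-9)) = 2*72 = 144)
1/(N*2252 + O) = 1/(144*2252 + 31292) = 1/(324288 + 31292) = 1/355580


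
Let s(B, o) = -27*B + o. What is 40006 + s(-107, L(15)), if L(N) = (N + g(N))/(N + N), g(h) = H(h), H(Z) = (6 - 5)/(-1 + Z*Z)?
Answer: 288257761/6720 ≈ 42896.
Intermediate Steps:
H(Z) = 1/(-1 + Z²)
g(h) = 1/(-1 + h²)
L(N) = (N + 1/(-1 + N²))/(2*N) (L(N) = (N + 1/(-1 + N²))/(N + N) = (N + 1/(-1 + N²))/((2*N)) = (N + 1/(-1 + N²))*(1/(2*N)) = (N + 1/(-1 + N²))/(2*N))
s(B, o) = o - 27*B
40006 + s(-107, L(15)) = 40006 + ((½)*(1 + 15³ - 1*15)/(15*(-1 + 15²)) - 27*(-107)) = 40006 + ((½)*(1/15)*(1 + 3375 - 15)/(-1 + 225) + 2889) = 40006 + ((½)*(1/15)*3361/224 + 2889) = 40006 + ((½)*(1/15)*(1/224)*3361 + 2889) = 40006 + (3361/6720 + 2889) = 40006 + 19417441/6720 = 288257761/6720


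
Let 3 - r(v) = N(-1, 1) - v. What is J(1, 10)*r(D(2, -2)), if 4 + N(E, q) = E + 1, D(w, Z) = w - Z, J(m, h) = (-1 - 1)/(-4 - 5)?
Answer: 22/9 ≈ 2.4444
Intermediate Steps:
J(m, h) = 2/9 (J(m, h) = -2/(-9) = -2*(-1/9) = 2/9)
N(E, q) = -3 + E (N(E, q) = -4 + (E + 1) = -4 + (1 + E) = -3 + E)
r(v) = 7 + v (r(v) = 3 - ((-3 - 1) - v) = 3 - (-4 - v) = 3 + (4 + v) = 7 + v)
J(1, 10)*r(D(2, -2)) = 2*(7 + (2 - 1*(-2)))/9 = 2*(7 + (2 + 2))/9 = 2*(7 + 4)/9 = (2/9)*11 = 22/9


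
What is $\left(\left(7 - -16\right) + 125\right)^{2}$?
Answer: $21904$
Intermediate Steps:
$\left(\left(7 - -16\right) + 125\right)^{2} = \left(\left(7 + 16\right) + 125\right)^{2} = \left(23 + 125\right)^{2} = 148^{2} = 21904$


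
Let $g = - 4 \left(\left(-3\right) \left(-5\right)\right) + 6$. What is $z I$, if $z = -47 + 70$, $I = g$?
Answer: $-1242$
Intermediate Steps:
$g = -54$ ($g = \left(-4\right) 15 + 6 = -60 + 6 = -54$)
$I = -54$
$z = 23$
$z I = 23 \left(-54\right) = -1242$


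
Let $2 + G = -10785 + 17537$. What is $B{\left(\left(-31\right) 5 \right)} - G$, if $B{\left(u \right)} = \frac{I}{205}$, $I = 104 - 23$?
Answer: $- \frac{1383669}{205} \approx -6749.6$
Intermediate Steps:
$I = 81$
$G = 6750$ ($G = -2 + \left(-10785 + 17537\right) = -2 + 6752 = 6750$)
$B{\left(u \right)} = \frac{81}{205}$
$B{\left(\left(-31\right) 5 \right)} - G = \frac{81}{205} - 6750 = - \frac{1383669}{205}$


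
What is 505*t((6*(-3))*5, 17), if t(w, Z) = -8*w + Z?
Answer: 372185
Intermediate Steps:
t(w, Z) = Z - 8*w
505*t((6*(-3))*5, 17) = 505*(17 - 8*6*(-3)*5) = 505*(17 - (-144)*5) = 505*(17 - 8*(-90)) = 505*(17 + 720) = 505*737 = 372185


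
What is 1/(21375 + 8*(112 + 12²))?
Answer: 1/23423 ≈ 4.2693e-5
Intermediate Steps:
1/(21375 + 8*(112 + 12²)) = 1/(21375 + 8*(112 + 144)) = 1/(21375 + 8*256) = 1/(21375 + 2048) = 1/23423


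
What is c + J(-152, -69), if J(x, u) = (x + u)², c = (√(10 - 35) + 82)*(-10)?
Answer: 48021 - 50*I ≈ 48021.0 - 50.0*I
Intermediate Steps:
c = -820 - 50*I (c = (√(-25) + 82)*(-10) = (5*I + 82)*(-10) = (82 + 5*I)*(-10) = -820 - 50*I ≈ -820.0 - 50.0*I)
J(x, u) = (u + x)²
c + J(-152, -69) = (-820 - 50*I) + (-69 - 152)² = (-820 - 50*I) + (-221)² = (-820 - 50*I) + 48841 = 48021 - 50*I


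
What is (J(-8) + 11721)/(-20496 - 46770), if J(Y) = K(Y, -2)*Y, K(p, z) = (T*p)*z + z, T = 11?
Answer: -3443/22422 ≈ -0.15355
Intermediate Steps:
K(p, z) = z + 11*p*z (K(p, z) = (11*p)*z + z = 11*p*z + z = z + 11*p*z)
J(Y) = Y*(-2 - 22*Y) (J(Y) = (-2*(1 + 11*Y))*Y = (-2 - 22*Y)*Y = Y*(-2 - 22*Y))
(J(-8) + 11721)/(-20496 - 46770) = (2*(-8)*(-1 - 11*(-8)) + 11721)/(-20496 - 46770) = (2*(-8)*(-1 + 88) + 11721)/(-67266) = (2*(-8)*87 + 11721)*(-1/67266) = (-1392 + 11721)*(-1/67266) = 10329*(-1/67266) = -3443/22422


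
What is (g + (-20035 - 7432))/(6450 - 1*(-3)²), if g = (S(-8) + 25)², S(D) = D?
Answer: -27178/6441 ≈ -4.2195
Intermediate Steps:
g = 289 (g = (-8 + 25)² = 17² = 289)
(g + (-20035 - 7432))/(6450 - 1*(-3)²) = (289 + (-20035 - 7432))/(6450 - 1*(-3)²) = (289 - 27467)/(6450 - 1*9) = -27178/(6450 - 9) = -27178/6441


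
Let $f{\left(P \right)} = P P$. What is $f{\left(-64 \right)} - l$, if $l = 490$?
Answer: $3606$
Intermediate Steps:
$f{\left(P \right)} = P^{2}$
$f{\left(-64 \right)} - l = \left(-64\right)^{2} - 490 = 4096 - 490 = 3606$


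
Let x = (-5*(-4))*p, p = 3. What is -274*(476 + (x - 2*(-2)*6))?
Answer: -153440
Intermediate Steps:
x = 60 (x = -5*(-4)*3 = 20*3 = 60)
-274*(476 + (x - 2*(-2)*6)) = -274*(476 + (60 - 2*(-2)*6)) = -274*(476 + (60 + 4*6)) = -274*(476 + (60 + 24)) = -274*(476 + 84) = -274*560 = -153440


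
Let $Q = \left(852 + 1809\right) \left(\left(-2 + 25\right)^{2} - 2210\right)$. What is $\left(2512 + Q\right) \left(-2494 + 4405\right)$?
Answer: $-8543372019$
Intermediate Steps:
$Q = -4473141$ ($Q = 2661 \left(23^{2} - 2210\right) = 2661 \left(529 - 2210\right) = 2661 \left(-1681\right) = -4473141$)
$\left(2512 + Q\right) \left(-2494 + 4405\right) = \left(2512 - 4473141\right) \left(-2494 + 4405\right) = \left(-4470629\right) 1911 = -8543372019$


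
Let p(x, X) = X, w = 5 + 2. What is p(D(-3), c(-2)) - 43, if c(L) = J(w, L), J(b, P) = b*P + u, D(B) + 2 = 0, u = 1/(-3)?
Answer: -172/3 ≈ -57.333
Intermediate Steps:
u = -⅓ ≈ -0.33333
D(B) = -2 (D(B) = -2 + 0 = -2)
w = 7
J(b, P) = -⅓ + P*b (J(b, P) = b*P - ⅓ = P*b - ⅓ = -⅓ + P*b)
c(L) = -⅓ + 7*L (c(L) = -⅓ + L*7 = -⅓ + 7*L)
p(D(-3), c(-2)) - 43 = (-⅓ + 7*(-2)) - 43 = (-⅓ - 14) - 43 = -43/3 - 43 = -172/3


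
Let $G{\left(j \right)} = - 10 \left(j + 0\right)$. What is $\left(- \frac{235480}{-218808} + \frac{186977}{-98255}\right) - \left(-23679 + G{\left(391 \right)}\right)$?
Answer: $\frac{74139698168443}{2687372505} \approx 27588.0$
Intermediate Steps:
$G{\left(j \right)} = - 10 j$
$\left(- \frac{235480}{-218808} + \frac{186977}{-98255}\right) - \left(-23679 + G{\left(391 \right)}\right) = \left(- \frac{235480}{-218808} + \frac{186977}{-98255}\right) + \left(23679 - \left(-10\right) 391\right) = \left(\left(-235480\right) \left(- \frac{1}{218808}\right) + 186977 \left(- \frac{1}{98255}\right)\right) + \left(23679 - -3910\right) = \left(\frac{29435}{27351} - \frac{186977}{98255}\right) + \left(23679 + 3910\right) = - \frac{2221872002}{2687372505} + 27589 = \frac{74139698168443}{2687372505}$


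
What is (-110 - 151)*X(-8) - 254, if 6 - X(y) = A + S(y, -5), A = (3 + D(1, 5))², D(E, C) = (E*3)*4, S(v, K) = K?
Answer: 55600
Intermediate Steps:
D(E, C) = 12*E (D(E, C) = (3*E)*4 = 12*E)
A = 225 (A = (3 + 12*1)² = (3 + 12)² = 15² = 225)
X(y) = -214 (X(y) = 6 - (225 - 5) = 6 - 1*220 = 6 - 220 = -214)
(-110 - 151)*X(-8) - 254 = (-110 - 151)*(-214) - 254 = -261*(-214) - 254 = 55854 - 254 = 55600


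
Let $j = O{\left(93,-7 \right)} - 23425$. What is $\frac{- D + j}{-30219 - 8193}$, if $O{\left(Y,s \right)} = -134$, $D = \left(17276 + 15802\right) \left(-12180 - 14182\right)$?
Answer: $- \frac{290659559}{12804} \approx -22701.0$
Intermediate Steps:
$D = -872002236$ ($D = 33078 \left(-26362\right) = -872002236$)
$j = -23559$ ($j = -134 - 23425 = -23559$)
$\frac{- D + j}{-30219 - 8193} = \frac{\left(-1\right) \left(-872002236\right) - 23559}{-30219 - 8193} = \frac{872002236 - 23559}{-38412} = 871978677 \left(- \frac{1}{38412}\right) = - \frac{290659559}{12804}$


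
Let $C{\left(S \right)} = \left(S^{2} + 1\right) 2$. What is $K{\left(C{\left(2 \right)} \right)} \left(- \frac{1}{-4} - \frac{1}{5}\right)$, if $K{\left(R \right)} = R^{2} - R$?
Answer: $\frac{9}{2} \approx 4.5$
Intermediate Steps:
$C{\left(S \right)} = 2 + 2 S^{2}$ ($C{\left(S \right)} = \left(1 + S^{2}\right) 2 = 2 + 2 S^{2}$)
$K{\left(C{\left(2 \right)} \right)} \left(- \frac{1}{-4} - \frac{1}{5}\right) = \left(2 + 2 \cdot 2^{2}\right) \left(-1 + \left(2 + 2 \cdot 2^{2}\right)\right) \left(- \frac{1}{-4} - \frac{1}{5}\right) = \left(2 + 2 \cdot 4\right) \left(-1 + \left(2 + 2 \cdot 4\right)\right) \left(\left(-1\right) \left(- \frac{1}{4}\right) - \frac{1}{5}\right) = \left(2 + 8\right) \left(-1 + \left(2 + 8\right)\right) \left(\frac{1}{4} - \frac{1}{5}\right) = 10 \left(-1 + 10\right) \frac{1}{20} = 10 \cdot 9 \cdot \frac{1}{20} = 90 \cdot \frac{1}{20} = \frac{9}{2}$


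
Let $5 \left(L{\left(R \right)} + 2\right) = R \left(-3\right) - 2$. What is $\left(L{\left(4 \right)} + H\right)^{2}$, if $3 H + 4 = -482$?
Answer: $\frac{695556}{25} \approx 27822.0$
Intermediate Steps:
$H = -162$ ($H = - \frac{4}{3} + \frac{1}{3} \left(-482\right) = - \frac{4}{3} - \frac{482}{3} = -162$)
$L{\left(R \right)} = - \frac{12}{5} - \frac{3 R}{5}$ ($L{\left(R \right)} = -2 + \frac{R \left(-3\right) - 2}{5} = -2 + \frac{- 3 R - 2}{5} = -2 + \frac{-2 - 3 R}{5} = -2 - \left(\frac{2}{5} + \frac{3 R}{5}\right) = - \frac{12}{5} - \frac{3 R}{5}$)
$\left(L{\left(4 \right)} + H\right)^{2} = \left(\left(- \frac{12}{5} - \frac{12}{5}\right) - 162\right)^{2} = \left(- \frac{24}{5} - 162\right)^{2} = \left(- \frac{834}{5}\right)^{2} = \frac{695556}{25}$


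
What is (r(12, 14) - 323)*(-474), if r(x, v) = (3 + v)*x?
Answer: 56406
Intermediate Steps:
r(x, v) = x*(3 + v)
(r(12, 14) - 323)*(-474) = (12*(3 + 14) - 323)*(-474) = (12*17 - 323)*(-474) = (204 - 323)*(-474) = -119*(-474) = 56406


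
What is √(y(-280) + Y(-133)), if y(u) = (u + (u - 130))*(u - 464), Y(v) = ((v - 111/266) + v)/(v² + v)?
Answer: √158224290819738/17556 ≈ 716.49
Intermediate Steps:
Y(v) = (-111/266 + 2*v)/(v + v²) (Y(v) = ((v - 111*1/266) + v)/(v + v²) = ((v - 111/266) + v)/(v + v²) = ((-111/266 + v) + v)/(v + v²) = (-111/266 + 2*v)/(v + v²))
y(u) = (-464 + u)*(-130 + 2*u) (y(u) = (u + (-130 + u))*(-464 + u) = (-130 + 2*u)*(-464 + u) = (-464 + u)*(-130 + 2*u))
√(y(-280) + Y(-133)) = √((60320 - 1058*(-280) + 2*(-280)²) + (1/266)*(-111 + 532*(-133))/(-133*(1 - 133))) = √((60320 + 296240 + 2*78400) + (1/266)*(-1/133)*(-111 - 70756)/(-132)) = √((60320 + 296240 + 156800) + (1/266)*(-1/133)*(-1/132)*(-70867)) = √(513360 - 70867/4669896) = √(2397337739693/4669896) = √158224290819738/17556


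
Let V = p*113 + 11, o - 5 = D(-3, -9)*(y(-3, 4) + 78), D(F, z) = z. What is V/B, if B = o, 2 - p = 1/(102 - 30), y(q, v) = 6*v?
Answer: -1541/5976 ≈ -0.25786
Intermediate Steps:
p = 143/72 (p = 2 - 1/(102 - 30) = 2 - 1/72 = 143/72 ≈ 1.9861)
o = -913 (o = 5 - 9*(6*4 + 78) = 5 - 9*(24 + 78) = 5 - 9*102 = 5 - 918 = -913)
B = -913
V = 16951/72 (V = (143/72)*113 + 11 = 16159/72 + 11 = 16951/72 ≈ 235.43)
V/B = (16951/72)/(-913) = (16951/72)*(-1/913) = -1541/5976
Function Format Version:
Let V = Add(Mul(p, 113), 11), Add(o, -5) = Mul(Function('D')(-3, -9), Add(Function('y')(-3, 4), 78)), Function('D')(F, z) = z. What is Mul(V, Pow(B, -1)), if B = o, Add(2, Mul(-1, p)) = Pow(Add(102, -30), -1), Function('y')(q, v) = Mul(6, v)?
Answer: Rational(-1541, 5976) ≈ -0.25786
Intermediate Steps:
p = Rational(143, 72) (p = Add(2, Mul(-1, Pow(Add(102, -30), -1))) = Add(2, Mul(-1, Pow(72, -1))) = Add(2, Mul(-1, Rational(1, 72))) = Add(2, Rational(-1, 72)) = Rational(143, 72) ≈ 1.9861)
o = -913 (o = Add(5, Mul(-9, Add(Mul(6, 4), 78))) = Add(5, Mul(-9, Add(24, 78))) = Add(5, Mul(-9, 102)) = Add(5, -918) = -913)
B = -913
V = Rational(16951, 72) (V = Add(Mul(Rational(143, 72), 113), 11) = Add(Rational(16159, 72), 11) = Rational(16951, 72) ≈ 235.43)
Mul(V, Pow(B, -1)) = Mul(Rational(16951, 72), Pow(-913, -1)) = Mul(Rational(16951, 72), Rational(-1, 913)) = Rational(-1541, 5976)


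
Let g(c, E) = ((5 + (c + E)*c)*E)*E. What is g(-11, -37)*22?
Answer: 16052894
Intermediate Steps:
g(c, E) = E²*(5 + c*(E + c)) (g(c, E) = ((5 + (E + c)*c)*E)*E = ((5 + c*(E + c))*E)*E = (E*(5 + c*(E + c)))*E = E²*(5 + c*(E + c)))
g(-11, -37)*22 = ((-37)²*(5 + (-11)² - 37*(-11)))*22 = (1369*(5 + 121 + 407))*22 = (1369*533)*22 = 729677*22 = 16052894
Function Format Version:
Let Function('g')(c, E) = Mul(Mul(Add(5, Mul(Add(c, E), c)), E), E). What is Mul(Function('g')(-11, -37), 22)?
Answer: 16052894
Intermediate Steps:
Function('g')(c, E) = Mul(Pow(E, 2), Add(5, Mul(c, Add(E, c)))) (Function('g')(c, E) = Mul(Mul(Add(5, Mul(Add(E, c), c)), E), E) = Mul(Mul(Add(5, Mul(c, Add(E, c))), E), E) = Mul(Mul(E, Add(5, Mul(c, Add(E, c)))), E) = Mul(Pow(E, 2), Add(5, Mul(c, Add(E, c)))))
Mul(Function('g')(-11, -37), 22) = Mul(Mul(Pow(-37, 2), Add(5, Pow(-11, 2), Mul(-37, -11))), 22) = Mul(Mul(1369, Add(5, 121, 407)), 22) = Mul(Mul(1369, 533), 22) = Mul(729677, 22) = 16052894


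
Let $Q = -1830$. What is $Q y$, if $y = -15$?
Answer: $27450$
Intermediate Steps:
$Q y = \left(-1830\right) \left(-15\right) = 27450$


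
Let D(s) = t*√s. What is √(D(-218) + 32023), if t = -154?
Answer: √(32023 - 154*I*√218) ≈ 179.06 - 6.3491*I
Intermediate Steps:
D(s) = -154*√s
√(D(-218) + 32023) = √(-154*I*√218 + 32023) = √(32023 - 154*I*√218)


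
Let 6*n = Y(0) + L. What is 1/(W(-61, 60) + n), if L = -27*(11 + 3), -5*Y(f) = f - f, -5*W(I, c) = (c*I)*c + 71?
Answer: 5/219214 ≈ 2.2809e-5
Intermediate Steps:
W(I, c) = -71/5 - I*c**2/5 (W(I, c) = -((c*I)*c + 71)/5 = -((I*c)*c + 71)/5 = -(I*c**2 + 71)/5 = -(71 + I*c**2)/5 = -71/5 - I*c**2/5)
Y(f) = 0 (Y(f) = -(f - f)/5 = -1/5*0 = 0)
L = -378 (L = -27*14 = -378)
n = -63 (n = (0 - 378)/6 = (1/6)*(-378) = -63)
1/(W(-61, 60) + n) = 1/((-71/5 - 1/5*(-61)*60**2) - 63) = 1/((-71/5 - 1/5*(-61)*3600) - 63) = 1/((-71/5 + 43920) - 63) = 1/(219529/5 - 63) = 1/(219214/5) = 5/219214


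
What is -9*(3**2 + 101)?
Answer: -990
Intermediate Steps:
-9*(3**2 + 101) = -9*(9 + 101) = -9*110 = -990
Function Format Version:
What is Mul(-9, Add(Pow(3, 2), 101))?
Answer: -990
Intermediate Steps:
Mul(-9, Add(Pow(3, 2), 101)) = Mul(-9, Add(9, 101)) = Mul(-9, 110) = -990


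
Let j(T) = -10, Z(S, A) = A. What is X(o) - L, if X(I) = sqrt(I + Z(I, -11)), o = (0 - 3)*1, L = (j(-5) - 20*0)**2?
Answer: -100 + I*sqrt(14) ≈ -100.0 + 3.7417*I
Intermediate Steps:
L = 100 (L = (-10 - 20*0)**2 = (-10 + 0)**2 = (-10)**2 = 100)
o = -3 (o = -3*1 = -3)
X(I) = sqrt(-11 + I) (X(I) = sqrt(I - 11) = sqrt(-11 + I))
X(o) - L = sqrt(-11 - 3) - 1*100 = sqrt(-14) - 100 = I*sqrt(14) - 100 = -100 + I*sqrt(14)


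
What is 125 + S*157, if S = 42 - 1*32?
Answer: 1695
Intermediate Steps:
S = 10 (S = 42 - 32 = 10)
125 + S*157 = 125 + 10*157 = 125 + 1570 = 1695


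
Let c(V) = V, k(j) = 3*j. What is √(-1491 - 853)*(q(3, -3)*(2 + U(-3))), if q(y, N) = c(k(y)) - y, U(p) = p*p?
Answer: 132*I*√586 ≈ 3195.4*I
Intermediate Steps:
U(p) = p²
q(y, N) = 2*y (q(y, N) = 3*y - y = 2*y)
√(-1491 - 853)*(q(3, -3)*(2 + U(-3))) = √(-1491 - 853)*((2*3)*(2 + (-3)²)) = √(-2344)*(6*(2 + 9)) = (2*I*√586)*(6*11) = (2*I*√586)*66 = 132*I*√586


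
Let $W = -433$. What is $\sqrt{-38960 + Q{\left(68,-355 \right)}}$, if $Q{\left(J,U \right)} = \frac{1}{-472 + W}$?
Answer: $\frac{i \sqrt{31909214905}}{905} \approx 197.38 i$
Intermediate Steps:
$Q{\left(J,U \right)} = - \frac{1}{905}$ ($Q{\left(J,U \right)} = \frac{1}{-472 - 433} = \frac{1}{-905} = - \frac{1}{905}$)
$\sqrt{-38960 + Q{\left(68,-355 \right)}} = \sqrt{-38960 - \frac{1}{905}} = \sqrt{- \frac{35258801}{905}} = \frac{i \sqrt{31909214905}}{905}$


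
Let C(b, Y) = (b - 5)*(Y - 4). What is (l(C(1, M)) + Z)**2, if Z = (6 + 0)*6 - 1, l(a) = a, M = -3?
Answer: 3969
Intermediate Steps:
C(b, Y) = (-5 + b)*(-4 + Y)
Z = 35 (Z = 6*6 - 1 = 36 - 1 = 35)
(l(C(1, M)) + Z)**2 = ((20 - 5*(-3) - 4*1 - 3*1) + 35)**2 = ((20 + 15 - 4 - 3) + 35)**2 = (28 + 35)**2 = 63**2 = 3969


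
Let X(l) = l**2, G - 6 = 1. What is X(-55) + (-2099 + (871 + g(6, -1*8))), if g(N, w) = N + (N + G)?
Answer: 1816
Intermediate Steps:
G = 7 (G = 6 + 1 = 7)
g(N, w) = 7 + 2*N (g(N, w) = N + (N + 7) = N + (7 + N) = 7 + 2*N)
X(-55) + (-2099 + (871 + g(6, -1*8))) = (-55)**2 + (-2099 + (871 + (7 + 2*6))) = 3025 + (-2099 + (871 + (7 + 12))) = 3025 + (-2099 + (871 + 19)) = 3025 + (-2099 + 890) = 3025 - 1209 = 1816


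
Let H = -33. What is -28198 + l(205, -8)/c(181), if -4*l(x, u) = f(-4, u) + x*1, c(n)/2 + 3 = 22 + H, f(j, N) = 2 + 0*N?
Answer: -3157969/112 ≈ -28196.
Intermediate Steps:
f(j, N) = 2 (f(j, N) = 2 + 0 = 2)
c(n) = -28 (c(n) = -6 + 2*(22 - 33) = -6 + 2*(-11) = -6 - 22 = -28)
l(x, u) = -½ - x/4 (l(x, u) = -(2 + x*1)/4 = -(2 + x)/4 = -½ - x/4)
-28198 + l(205, -8)/c(181) = -28198 + (-½ - ¼*205)/(-28) = -28198 + (-½ - 205/4)*(-1/28) = -28198 - 207/4*(-1/28) = -28198 + 207/112 = -3157969/112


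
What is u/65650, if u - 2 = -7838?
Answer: -3918/32825 ≈ -0.11936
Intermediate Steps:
u = -7836 (u = 2 - 7838 = -7836)
u/65650 = -7836/65650 = -7836*1/65650 = -3918/32825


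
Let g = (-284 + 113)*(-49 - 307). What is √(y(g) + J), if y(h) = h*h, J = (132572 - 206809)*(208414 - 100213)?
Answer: I*√4326630261 ≈ 65777.0*I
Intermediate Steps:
J = -8032517637 (J = -74237*108201 = -8032517637)
g = 60876 (g = -171*(-356) = 60876)
y(h) = h²
√(y(g) + J) = √(60876² - 8032517637) = √(3705887376 - 8032517637) = √(-4326630261) = I*√4326630261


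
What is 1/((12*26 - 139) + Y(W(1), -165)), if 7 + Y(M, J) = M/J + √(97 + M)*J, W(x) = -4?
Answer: -4520010/68181226889 - 4492125*√93/68181226889 ≈ -0.00070167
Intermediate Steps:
Y(M, J) = -7 + J*√(97 + M) + M/J (Y(M, J) = -7 + (M/J + √(97 + M)*J) = -7 + (M/J + J*√(97 + M)) = -7 + (J*√(97 + M) + M/J) = -7 + J*√(97 + M) + M/J)
1/((12*26 - 139) + Y(W(1), -165)) = 1/((12*26 - 139) + (-7 - 165*√(97 - 4) - 4/(-165))) = 1/((312 - 139) + (-7 - 165*√93 - 4*(-1/165))) = 1/(173 + (-7 - 165*√93 + 4/165)) = 1/(173 + (-1151/165 - 165*√93)) = 1/(27394/165 - 165*√93)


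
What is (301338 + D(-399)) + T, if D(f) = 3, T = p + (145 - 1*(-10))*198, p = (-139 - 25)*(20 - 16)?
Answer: 331375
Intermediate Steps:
p = -656 (p = -164*4 = -656)
T = 30034 (T = -656 + (145 - 1*(-10))*198 = -656 + (145 + 10)*198 = -656 + 155*198 = -656 + 30690 = 30034)
(301338 + D(-399)) + T = (301338 + 3) + 30034 = 301341 + 30034 = 331375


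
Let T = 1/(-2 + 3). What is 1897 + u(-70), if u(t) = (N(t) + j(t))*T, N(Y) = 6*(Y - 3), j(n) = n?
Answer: 1389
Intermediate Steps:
N(Y) = -18 + 6*Y (N(Y) = 6*(-3 + Y) = -18 + 6*Y)
T = 1 (T = 1/1 = 1)
u(t) = -18 + 7*t (u(t) = ((-18 + 6*t) + t)*1 = (-18 + 7*t)*1 = -18 + 7*t)
1897 + u(-70) = 1897 + (-18 + 7*(-70)) = 1897 + (-18 - 490) = 1897 - 508 = 1389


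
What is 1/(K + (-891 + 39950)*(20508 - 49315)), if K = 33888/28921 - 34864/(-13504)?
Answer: -24409324/27464702775023281 ≈ -8.8875e-10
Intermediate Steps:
K = 91620331/24409324 (K = 33888*(1/28921) - 34864*(-1/13504) = 33888/28921 + 2179/844 = 91620331/24409324 ≈ 3.7535)
1/(K + (-891 + 39950)*(20508 - 49315)) = 1/(91620331/24409324 + (-891 + 39950)*(20508 - 49315)) = 1/(91620331/24409324 + 39059*(-28807)) = 1/(91620331/24409324 - 1125172613) = 1/(-27464702775023281/24409324) = -24409324/27464702775023281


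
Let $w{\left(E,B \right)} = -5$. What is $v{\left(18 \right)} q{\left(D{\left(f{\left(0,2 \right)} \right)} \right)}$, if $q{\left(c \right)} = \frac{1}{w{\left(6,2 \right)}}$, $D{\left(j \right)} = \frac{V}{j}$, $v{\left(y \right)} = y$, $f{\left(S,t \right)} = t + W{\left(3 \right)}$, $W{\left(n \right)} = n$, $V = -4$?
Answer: $- \frac{18}{5} \approx -3.6$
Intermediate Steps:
$f{\left(S,t \right)} = 3 + t$ ($f{\left(S,t \right)} = t + 3 = 3 + t$)
$D{\left(j \right)} = - \frac{4}{j}$
$q{\left(c \right)} = - \frac{1}{5}$ ($q{\left(c \right)} = \frac{1}{-5} = - \frac{1}{5}$)
$v{\left(18 \right)} q{\left(D{\left(f{\left(0,2 \right)} \right)} \right)} = 18 \left(- \frac{1}{5}\right) = - \frac{18}{5}$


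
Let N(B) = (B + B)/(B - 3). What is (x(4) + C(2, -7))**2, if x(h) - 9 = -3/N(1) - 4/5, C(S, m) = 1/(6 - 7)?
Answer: 2601/25 ≈ 104.04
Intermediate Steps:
N(B) = 2*B/(-3 + B) (N(B) = (2*B)/(-3 + B) = 2*B/(-3 + B))
C(S, m) = -1 (C(S, m) = 1/(-1) = -1)
x(h) = 56/5 (x(h) = 9 + (-3/(2*1/(-3 + 1)) - 4/5) = 9 + (-3/(2*1/(-2)) - 4*1/5) = 9 + (-3/(2*1*(-1/2)) - 4/5) = 9 + (-3/(-1) - 4/5) = 9 + (-3*(-1) - 4/5) = 9 + (3 - 4/5) = 9 + 11/5 = 56/5)
(x(4) + C(2, -7))**2 = (56/5 - 1)**2 = (51/5)**2 = 2601/25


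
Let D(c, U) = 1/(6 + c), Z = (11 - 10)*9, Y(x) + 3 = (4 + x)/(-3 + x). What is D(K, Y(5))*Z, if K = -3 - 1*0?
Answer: 3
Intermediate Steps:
Y(x) = -3 + (4 + x)/(-3 + x)
Z = 9 (Z = 1*9 = 9)
K = -3 (K = -3 + 0 = -3)
D(K, Y(5))*Z = 9/(6 - 3) = 9/3 = (⅓)*9 = 3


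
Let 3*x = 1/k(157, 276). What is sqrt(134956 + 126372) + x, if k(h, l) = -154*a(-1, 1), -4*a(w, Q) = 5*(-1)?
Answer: -2/1155 + 4*sqrt(16333) ≈ 511.20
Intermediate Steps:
a(w, Q) = 5/4 (a(w, Q) = -5*(-1)/4 = -1/4*(-5) = 5/4)
k(h, l) = -385/2 (k(h, l) = -154*5/4 = -385/2)
x = -2/1155 (x = 1/(3*(-385/2)) = (1/3)*(-2/385) = -2/1155 ≈ -0.0017316)
sqrt(134956 + 126372) + x = sqrt(134956 + 126372) - 2/1155 = sqrt(261328) - 2/1155 = 4*sqrt(16333) - 2/1155 = -2/1155 + 4*sqrt(16333)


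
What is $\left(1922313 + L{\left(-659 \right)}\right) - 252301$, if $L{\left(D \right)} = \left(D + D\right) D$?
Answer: $2538574$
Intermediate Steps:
$L{\left(D \right)} = 2 D^{2}$ ($L{\left(D \right)} = 2 D D = 2 D^{2}$)
$\left(1922313 + L{\left(-659 \right)}\right) - 252301 = \left(1922313 + 2 \left(-659\right)^{2}\right) - 252301 = \left(1922313 + 2 \cdot 434281\right) - 252301 = \left(1922313 + 868562\right) - 252301 = 2790875 - 252301 = 2538574$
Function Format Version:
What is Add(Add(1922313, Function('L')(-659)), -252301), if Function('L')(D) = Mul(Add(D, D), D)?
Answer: 2538574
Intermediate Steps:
Function('L')(D) = Mul(2, Pow(D, 2)) (Function('L')(D) = Mul(Mul(2, D), D) = Mul(2, Pow(D, 2)))
Add(Add(1922313, Function('L')(-659)), -252301) = Add(Add(1922313, Mul(2, Pow(-659, 2))), -252301) = Add(Add(1922313, Mul(2, 434281)), -252301) = Add(Add(1922313, 868562), -252301) = Add(2790875, -252301) = 2538574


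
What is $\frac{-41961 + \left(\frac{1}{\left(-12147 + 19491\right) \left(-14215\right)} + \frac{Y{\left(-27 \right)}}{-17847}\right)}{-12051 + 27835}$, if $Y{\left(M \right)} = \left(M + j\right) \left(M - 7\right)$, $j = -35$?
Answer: $- \frac{2895529832386661}{1089176002151040} \approx -2.6585$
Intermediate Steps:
$Y{\left(M \right)} = \left(-35 + M\right) \left(-7 + M\right)$ ($Y{\left(M \right)} = \left(M - 35\right) \left(M - 7\right) = \left(-35 + M\right) \left(-7 + M\right)$)
$\frac{-41961 + \left(\frac{1}{\left(-12147 + 19491\right) \left(-14215\right)} + \frac{Y{\left(-27 \right)}}{-17847}\right)}{-12051 + 27835} = \frac{-41961 + \left(\frac{1}{\left(-12147 + 19491\right) \left(-14215\right)} + \frac{245 + \left(-27\right)^{2} - -1134}{-17847}\right)}{-12051 + 27835} = \frac{-41961 + \left(\frac{1}{7344} \left(- \frac{1}{14215}\right) + \left(245 + 729 + 1134\right) \left(- \frac{1}{17847}\right)\right)}{15784} = \left(-41961 + \left(\frac{1}{7344} \left(- \frac{1}{14215}\right) + 2108 \left(- \frac{1}{17847}\right)\right)\right) \frac{1}{15784} = \left(-41961 - \frac{8150540501}{69005068560}\right) \frac{1}{15784} = \left(- \frac{2895529832386661}{69005068560}\right) \frac{1}{15784} = - \frac{2895529832386661}{1089176002151040}$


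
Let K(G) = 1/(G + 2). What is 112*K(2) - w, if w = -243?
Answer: 271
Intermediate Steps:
K(G) = 1/(2 + G)
112*K(2) - w = 112/(2 + 2) - 1*(-243) = 112/4 + 243 = 112*(¼) + 243 = 28 + 243 = 271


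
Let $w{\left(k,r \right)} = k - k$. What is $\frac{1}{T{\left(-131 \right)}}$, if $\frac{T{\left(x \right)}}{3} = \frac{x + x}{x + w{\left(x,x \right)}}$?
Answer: $\frac{1}{6} \approx 0.16667$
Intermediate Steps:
$w{\left(k,r \right)} = 0$
$T{\left(x \right)} = 6$ ($T{\left(x \right)} = 3 \frac{x + x}{x + 0} = 3 \frac{2 x}{x} = 3 \cdot 2 = 6$)
$\frac{1}{T{\left(-131 \right)}} = \frac{1}{6}$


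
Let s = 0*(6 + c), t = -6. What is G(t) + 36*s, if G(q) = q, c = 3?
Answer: -6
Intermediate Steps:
s = 0 (s = 0*(6 + 3) = 0*9 = 0)
G(t) + 36*s = -6 + 36*0 = -6 + 0 = -6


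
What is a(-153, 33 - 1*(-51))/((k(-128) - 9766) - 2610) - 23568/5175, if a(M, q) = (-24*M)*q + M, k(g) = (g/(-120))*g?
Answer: -9451610053/323761800 ≈ -29.193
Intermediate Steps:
k(g) = -g**2/120 (k(g) = (g*(-1/120))*g = (-g/120)*g = -g**2/120)
a(M, q) = M - 24*M*q (a(M, q) = -24*M*q + M = M - 24*M*q)
a(-153, 33 - 1*(-51))/((k(-128) - 9766) - 2610) - 23568/5175 = (-153*(1 - 24*(33 - 1*(-51))))/((-1/120*(-128)**2 - 9766) - 2610) - 23568/5175 = (-153*(1 - 24*(33 + 51)))/((-1/120*16384 - 9766) - 2610) - 23568*1/5175 = (-153*(1 - 24*84))/((-2048/15 - 9766) - 2610) - 7856/1725 = (-153*(1 - 2016))/(-148538/15 - 2610) - 7856/1725 = (-153*(-2015))/(-187688/15) - 7856/1725 = 308295*(-15/187688) - 7856/1725 = -4624425/187688 - 7856/1725 = -9451610053/323761800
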